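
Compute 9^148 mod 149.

1

9^1 ≡ 9 (mod 149)
9^2 ≡ 9^2 = 81 ≡ 81 (mod 149)
9^4 ≡ 81^2 = 6561 ≡ 5 (mod 149)
9^8 ≡ 5^2 = 25 ≡ 25 (mod 149)
9^16 ≡ 25^2 = 625 ≡ 29 (mod 149)
9^32 ≡ 29^2 = 841 ≡ 96 (mod 149)
9^64 ≡ 96^2 = 9216 ≡ 127 (mod 149)
9^128 ≡ 127^2 = 16129 ≡ 37 (mod 149)
148 = 128 + 16 + 4 in binary powers of 2.
So 9^148 ≡ 37 · 29 · 5 ≡ 1 (mod 149).
Since the result is 1, base 9 gives no evidence that 149 is composite.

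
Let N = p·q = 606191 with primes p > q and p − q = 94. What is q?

733

Since p = q + 94, we have 606191 = q(q + 94), so q² + 94q − 606191 = 0.
Discriminant: 94² + 4·606191 = 8836 + 2424764 = 2433600; √2433600 = 1560.
q = (−94 + 1560)/2 = 733, and p = q + 94 = 827.
Check: 733 · 827 = 606191.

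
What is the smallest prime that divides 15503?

15503 is odd.
Digit sum 14, not divisible by 3.
Ends in 3: not divisible by 5.
7: 15503 = 7·2214 + 5
11: 15503 = 11·1409 + 4
13: 15503 = 13·1192 + 7
17: 15503 = 17·911 + 16
19: 15503 = 19·815 + 18
23: 15503 = 23·674 + 1
29: 15503 = 29·534 + 17
31: 15503 = 31·500 + 3
37: 15503 = 37·419

37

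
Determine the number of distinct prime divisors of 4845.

4845 = 3 · 1615
1615 = 5 · 323
323 = 17 · 19
4845 = 3 · 5 · 17 · 19, which has 4 distinct prime factors.

4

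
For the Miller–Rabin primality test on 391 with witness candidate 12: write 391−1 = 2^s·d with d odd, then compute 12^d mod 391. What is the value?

215

391 − 1 = 390 = 2^1 · 195, so d = 195.
12^1 ≡ 12 (mod 391)
12^2 ≡ 12^2 = 144 ≡ 144 (mod 391)
12^4 ≡ 144^2 = 20736 ≡ 13 (mod 391)
12^8 ≡ 13^2 = 169 ≡ 169 (mod 391)
12^16 ≡ 169^2 = 28561 ≡ 18 (mod 391)
12^32 ≡ 18^2 = 324 ≡ 324 (mod 391)
12^64 ≡ 324^2 = 104976 ≡ 188 (mod 391)
12^128 ≡ 188^2 = 35344 ≡ 154 (mod 391)
195 = 128 + 64 + 2 + 1 in binary powers of 2.
So 12^195 ≡ 154 · 188 · 144 · 12 ≡ 215 (mod 391).
Squaring chain: 215; never reaches −1, so base 12 is a Miller–Rabin witness that 391 is composite.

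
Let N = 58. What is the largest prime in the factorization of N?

58 = 2 · 29
29 is prime.
So 58 = 2 · 29; the largest prime factor is 29.

29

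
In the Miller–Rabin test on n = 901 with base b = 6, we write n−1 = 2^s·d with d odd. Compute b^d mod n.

901 − 1 = 900 = 2^2 · 225, so d = 225.
6^1 ≡ 6 (mod 901)
6^2 ≡ 6^2 = 36 ≡ 36 (mod 901)
6^4 ≡ 36^2 = 1296 ≡ 395 (mod 901)
6^8 ≡ 395^2 = 156025 ≡ 152 (mod 901)
6^16 ≡ 152^2 = 23104 ≡ 579 (mod 901)
6^32 ≡ 579^2 = 335241 ≡ 69 (mod 901)
6^64 ≡ 69^2 = 4761 ≡ 256 (mod 901)
6^128 ≡ 256^2 = 65536 ≡ 664 (mod 901)
225 = 128 + 64 + 32 + 1 in binary powers of 2.
So 6^225 ≡ 664 · 256 · 69 · 6 ≡ 771 (mod 901).
Squaring chain: 771 → 682; never reaches −1, so base 6 is a Miller–Rabin witness that 901 is composite.

771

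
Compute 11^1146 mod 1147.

11^1 ≡ 11 (mod 1147)
11^2 ≡ 11^2 = 121 ≡ 121 (mod 1147)
11^4 ≡ 121^2 = 14641 ≡ 877 (mod 1147)
11^8 ≡ 877^2 = 769129 ≡ 639 (mod 1147)
11^16 ≡ 639^2 = 408321 ≡ 1136 (mod 1147)
11^32 ≡ 1136^2 = 1290496 ≡ 121 (mod 1147)
11^64 ≡ 121^2 = 14641 ≡ 877 (mod 1147)
11^128 ≡ 877^2 = 769129 ≡ 639 (mod 1147)
11^256 ≡ 639^2 = 408321 ≡ 1136 (mod 1147)
11^512 ≡ 1136^2 = 1290496 ≡ 121 (mod 1147)
11^1024 ≡ 121^2 = 14641 ≡ 877 (mod 1147)
1146 = 1024 + 64 + 32 + 16 + 8 + 2 in binary powers of 2.
So 11^1146 ≡ 877 · 877 · 121 · 1136 · 639 · 121 ≡ 593 (mod 1147).
Since 593 ≠ 1, base 11 is a Fermat witness: 1147 is composite.

593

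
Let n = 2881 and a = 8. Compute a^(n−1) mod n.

8^1 ≡ 8 (mod 2881)
8^2 ≡ 8^2 = 64 ≡ 64 (mod 2881)
8^4 ≡ 64^2 = 4096 ≡ 1215 (mod 2881)
8^8 ≡ 1215^2 = 1476225 ≡ 1153 (mod 2881)
8^16 ≡ 1153^2 = 1329409 ≡ 1268 (mod 2881)
8^32 ≡ 1268^2 = 1607824 ≡ 226 (mod 2881)
8^64 ≡ 226^2 = 51076 ≡ 2099 (mod 2881)
8^128 ≡ 2099^2 = 4405801 ≡ 752 (mod 2881)
8^256 ≡ 752^2 = 565504 ≡ 828 (mod 2881)
8^512 ≡ 828^2 = 685584 ≡ 2787 (mod 2881)
8^1024 ≡ 2787^2 = 7767369 ≡ 193 (mod 2881)
8^2048 ≡ 193^2 = 37249 ≡ 2677 (mod 2881)
2880 = 2048 + 512 + 256 + 64 in binary powers of 2.
So 8^2880 ≡ 2677 · 2787 · 828 · 2099 ≡ 692 (mod 2881).
Since 692 ≠ 1, base 8 is a Fermat witness: 2881 is composite.

692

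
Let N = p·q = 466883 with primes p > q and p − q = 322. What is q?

Since p = q + 322, we have 466883 = q(q + 322), so q² + 322q − 466883 = 0.
Discriminant: 322² + 4·466883 = 103684 + 1867532 = 1971216; √1971216 = 1404.
q = (−322 + 1404)/2 = 541, and p = q + 322 = 863.
Check: 541 · 863 = 466883.

541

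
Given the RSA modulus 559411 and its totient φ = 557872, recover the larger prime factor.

953

φ(n) = (p−1)(q−1) = n − (p+q) + 1, so p + q = 559411 − 557872 + 1 = 1540.
p and q are the roots of t² − 1540t + 559411 = 0.
Discriminant: 1540² − 4·559411 = 2371600 − 2237644 = 133956; √133956 = 366.
q = (1540 − 366)/2 = 587, p = (1540 + 366)/2 = 953.
Check: 587 · 953 = 559411.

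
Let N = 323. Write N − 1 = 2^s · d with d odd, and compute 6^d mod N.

244

323 − 1 = 322 = 2^1 · 161, so d = 161.
6^1 ≡ 6 (mod 323)
6^2 ≡ 6^2 = 36 ≡ 36 (mod 323)
6^4 ≡ 36^2 = 1296 ≡ 4 (mod 323)
6^8 ≡ 4^2 = 16 ≡ 16 (mod 323)
6^16 ≡ 16^2 = 256 ≡ 256 (mod 323)
6^32 ≡ 256^2 = 65536 ≡ 290 (mod 323)
6^64 ≡ 290^2 = 84100 ≡ 120 (mod 323)
6^128 ≡ 120^2 = 14400 ≡ 188 (mod 323)
161 = 128 + 32 + 1 in binary powers of 2.
So 6^161 ≡ 188 · 290 · 6 ≡ 244 (mod 323).
Squaring chain: 244; never reaches −1, so base 6 is a Miller–Rabin witness that 323 is composite.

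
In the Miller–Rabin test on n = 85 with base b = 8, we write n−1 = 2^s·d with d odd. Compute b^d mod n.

43

85 − 1 = 84 = 2^2 · 21, so d = 21.
8^1 ≡ 8 (mod 85)
8^2 ≡ 8^2 = 64 ≡ 64 (mod 85)
8^4 ≡ 64^2 = 4096 ≡ 16 (mod 85)
8^8 ≡ 16^2 = 256 ≡ 1 (mod 85)
8^16 ≡ 1^2 = 1 ≡ 1 (mod 85)
21 = 16 + 4 + 1 in binary powers of 2.
So 8^21 ≡ 1 · 16 · 8 ≡ 43 (mod 85).
Squaring chain: 43 → 64; never reaches −1, so base 8 is a Miller–Rabin witness that 85 is composite.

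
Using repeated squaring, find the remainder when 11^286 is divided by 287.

74

11^1 ≡ 11 (mod 287)
11^2 ≡ 11^2 = 121 ≡ 121 (mod 287)
11^4 ≡ 121^2 = 14641 ≡ 4 (mod 287)
11^8 ≡ 4^2 = 16 ≡ 16 (mod 287)
11^16 ≡ 16^2 = 256 ≡ 256 (mod 287)
11^32 ≡ 256^2 = 65536 ≡ 100 (mod 287)
11^64 ≡ 100^2 = 10000 ≡ 242 (mod 287)
11^128 ≡ 242^2 = 58564 ≡ 16 (mod 287)
11^256 ≡ 16^2 = 256 ≡ 256 (mod 287)
286 = 256 + 16 + 8 + 4 + 2 in binary powers of 2.
So 11^286 ≡ 256 · 256 · 16 · 4 · 121 ≡ 74 (mod 287).
Since 74 ≠ 1, base 11 is a Fermat witness: 287 is composite.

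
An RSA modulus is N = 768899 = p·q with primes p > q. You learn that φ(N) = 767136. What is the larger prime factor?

φ(n) = (p−1)(q−1) = n − (p+q) + 1, so p + q = 768899 − 767136 + 1 = 1764.
p and q are the roots of t² − 1764t + 768899 = 0.
Discriminant: 1764² − 4·768899 = 3111696 − 3075596 = 36100; √36100 = 190.
q = (1764 − 190)/2 = 787, p = (1764 + 190)/2 = 977.
Check: 787 · 977 = 768899.

977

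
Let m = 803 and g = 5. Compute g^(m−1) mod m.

707

5^1 ≡ 5 (mod 803)
5^2 ≡ 5^2 = 25 ≡ 25 (mod 803)
5^4 ≡ 25^2 = 625 ≡ 625 (mod 803)
5^8 ≡ 625^2 = 390625 ≡ 367 (mod 803)
5^16 ≡ 367^2 = 134689 ≡ 588 (mod 803)
5^32 ≡ 588^2 = 345744 ≡ 454 (mod 803)
5^64 ≡ 454^2 = 206116 ≡ 548 (mod 803)
5^128 ≡ 548^2 = 300304 ≡ 785 (mod 803)
5^256 ≡ 785^2 = 616225 ≡ 324 (mod 803)
5^512 ≡ 324^2 = 104976 ≡ 586 (mod 803)
802 = 512 + 256 + 32 + 2 in binary powers of 2.
So 5^802 ≡ 586 · 324 · 454 · 25 ≡ 707 (mod 803).
Since 707 ≠ 1, base 5 is a Fermat witness: 803 is composite.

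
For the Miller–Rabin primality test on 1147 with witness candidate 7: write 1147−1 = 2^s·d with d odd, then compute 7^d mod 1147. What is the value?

1025

1147 − 1 = 1146 = 2^1 · 573, so d = 573.
7^1 ≡ 7 (mod 1147)
7^2 ≡ 7^2 = 49 ≡ 49 (mod 1147)
7^4 ≡ 49^2 = 2401 ≡ 107 (mod 1147)
7^8 ≡ 107^2 = 11449 ≡ 1126 (mod 1147)
7^16 ≡ 1126^2 = 1267876 ≡ 441 (mod 1147)
7^32 ≡ 441^2 = 194481 ≡ 638 (mod 1147)
7^64 ≡ 638^2 = 407044 ≡ 1006 (mod 1147)
7^128 ≡ 1006^2 = 1012036 ≡ 382 (mod 1147)
7^256 ≡ 382^2 = 145924 ≡ 255 (mod 1147)
7^512 ≡ 255^2 = 65025 ≡ 793 (mod 1147)
573 = 512 + 32 + 16 + 8 + 4 + 1 in binary powers of 2.
So 7^573 ≡ 793 · 638 · 441 · 1126 · 107 · 7 ≡ 1025 (mod 1147).
Squaring chain: 1025; never reaches −1, so base 7 is a Miller–Rabin witness that 1147 is composite.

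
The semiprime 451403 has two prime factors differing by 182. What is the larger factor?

Since p = q + 182, we have 451403 = q(q + 182), so q² + 182q − 451403 = 0.
Discriminant: 182² + 4·451403 = 33124 + 1805612 = 1838736; √1838736 = 1356.
q = (−182 + 1356)/2 = 587, and p = q + 182 = 769.
Check: 587 · 769 = 451403.

769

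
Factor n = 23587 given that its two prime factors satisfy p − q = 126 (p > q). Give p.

229

Since p = q + 126, we have 23587 = q(q + 126), so q² + 126q − 23587 = 0.
Discriminant: 126² + 4·23587 = 15876 + 94348 = 110224; √110224 = 332.
q = (−126 + 332)/2 = 103, and p = q + 126 = 229.
Check: 103 · 229 = 23587.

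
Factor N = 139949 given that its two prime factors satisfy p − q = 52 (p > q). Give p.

Since p = q + 52, we have 139949 = q(q + 52), so q² + 52q − 139949 = 0.
Discriminant: 52² + 4·139949 = 2704 + 559796 = 562500; √562500 = 750.
q = (−52 + 750)/2 = 349, and p = q + 52 = 401.
Check: 349 · 401 = 139949.

401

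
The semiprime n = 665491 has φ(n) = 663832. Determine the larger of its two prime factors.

983

φ(n) = (p−1)(q−1) = n − (p+q) + 1, so p + q = 665491 − 663832 + 1 = 1660.
p and q are the roots of t² − 1660t + 665491 = 0.
Discriminant: 1660² − 4·665491 = 2755600 − 2661964 = 93636; √93636 = 306.
q = (1660 − 306)/2 = 677, p = (1660 + 306)/2 = 983.
Check: 677 · 983 = 665491.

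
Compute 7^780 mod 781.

7^1 ≡ 7 (mod 781)
7^2 ≡ 7^2 = 49 ≡ 49 (mod 781)
7^4 ≡ 49^2 = 2401 ≡ 58 (mod 781)
7^8 ≡ 58^2 = 3364 ≡ 240 (mod 781)
7^16 ≡ 240^2 = 57600 ≡ 587 (mod 781)
7^32 ≡ 587^2 = 344569 ≡ 148 (mod 781)
7^64 ≡ 148^2 = 21904 ≡ 36 (mod 781)
7^128 ≡ 36^2 = 1296 ≡ 515 (mod 781)
7^256 ≡ 515^2 = 265225 ≡ 466 (mod 781)
7^512 ≡ 466^2 = 217156 ≡ 38 (mod 781)
780 = 512 + 256 + 8 + 4 in binary powers of 2.
So 7^780 ≡ 38 · 466 · 240 · 58 ≡ 45 (mod 781).
Since 45 ≠ 1, base 7 is a Fermat witness: 781 is composite.

45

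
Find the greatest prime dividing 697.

697 = 17 · 41
41 is prime.
So 697 = 17 · 41; the largest prime factor is 41.

41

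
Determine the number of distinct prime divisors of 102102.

6

102102 = 2 · 51051
51051 = 3 · 17017
17017 = 7 · 2431
2431 = 11 · 221
221 = 13 · 17
102102 = 2 · 3 · 7 · 11 · 13 · 17, which has 6 distinct prime factors.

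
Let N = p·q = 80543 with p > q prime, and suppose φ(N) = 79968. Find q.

φ(n) = (p−1)(q−1) = n − (p+q) + 1, so p + q = 80543 − 79968 + 1 = 576.
p and q are the roots of t² − 576t + 80543 = 0.
Discriminant: 576² − 4·80543 = 331776 − 322172 = 9604; √9604 = 98.
q = (576 − 98)/2 = 239, p = (576 + 98)/2 = 337.
Check: 239 · 337 = 80543.

239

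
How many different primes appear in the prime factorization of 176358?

176358 = 2 · 88179
88179 = 3 · 29393
29393 = 7 · 4199
4199 = 13 · 323
323 = 17 · 19
176358 = 2 · 3 · 7 · 13 · 17 · 19, which has 6 distinct prime factors.

6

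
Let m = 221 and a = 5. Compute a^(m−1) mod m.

157

5^1 ≡ 5 (mod 221)
5^2 ≡ 5^2 = 25 ≡ 25 (mod 221)
5^4 ≡ 25^2 = 625 ≡ 183 (mod 221)
5^8 ≡ 183^2 = 33489 ≡ 118 (mod 221)
5^16 ≡ 118^2 = 13924 ≡ 1 (mod 221)
5^32 ≡ 1^2 = 1 ≡ 1 (mod 221)
5^64 ≡ 1^2 = 1 ≡ 1 (mod 221)
5^128 ≡ 1^2 = 1 ≡ 1 (mod 221)
220 = 128 + 64 + 16 + 8 + 4 in binary powers of 2.
So 5^220 ≡ 1 · 1 · 1 · 118 · 183 ≡ 157 (mod 221).
Since 157 ≠ 1, base 5 is a Fermat witness: 221 is composite.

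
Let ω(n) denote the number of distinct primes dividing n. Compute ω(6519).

6519 = 3 · 2173
2173 = 41 · 53
6519 = 3 · 41 · 53, which has 3 distinct prime factors.

3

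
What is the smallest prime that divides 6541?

6541 is odd.
Digit sum 16, not divisible by 3.
Ends in 1: not divisible by 5.
7: 6541 = 7·934 + 3
11: 6541 = 11·594 + 7
13: 6541 = 13·503 + 2
17: 6541 = 17·384 + 13
19: 6541 = 19·344 + 5
23: 6541 = 23·284 + 9
29: 6541 = 29·225 + 16
31: 6541 = 31·211

31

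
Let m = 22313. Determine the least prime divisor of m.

53

22313 is odd.
Digit sum 11, not divisible by 3.
Ends in 3: not divisible by 5.
7: 22313 = 7·3187 + 4
11: 22313 = 11·2028 + 5
13: 22313 = 13·1716 + 5
17: 22313 = 17·1312 + 9
19: 22313 = 19·1174 + 7
23: 22313 = 23·970 + 3
29: 22313 = 29·769 + 12
31: 22313 = 31·719 + 24
37: 22313 = 37·603 + 2
41: 22313 = 41·544 + 9
43: 22313 = 43·518 + 39
47: 22313 = 47·474 + 35
53: 22313 = 53·421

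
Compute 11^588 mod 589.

11^1 ≡ 11 (mod 589)
11^2 ≡ 11^2 = 121 ≡ 121 (mod 589)
11^4 ≡ 121^2 = 14641 ≡ 505 (mod 589)
11^8 ≡ 505^2 = 255025 ≡ 577 (mod 589)
11^16 ≡ 577^2 = 332929 ≡ 144 (mod 589)
11^32 ≡ 144^2 = 20736 ≡ 121 (mod 589)
11^64 ≡ 121^2 = 14641 ≡ 505 (mod 589)
11^128 ≡ 505^2 = 255025 ≡ 577 (mod 589)
11^256 ≡ 577^2 = 332929 ≡ 144 (mod 589)
11^512 ≡ 144^2 = 20736 ≡ 121 (mod 589)
588 = 512 + 64 + 8 + 4 in binary powers of 2.
So 11^588 ≡ 121 · 505 · 577 · 505 ≡ 343 (mod 589).
Since 343 ≠ 1, base 11 is a Fermat witness: 589 is composite.

343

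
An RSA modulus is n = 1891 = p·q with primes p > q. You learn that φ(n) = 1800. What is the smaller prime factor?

31

φ(n) = (p−1)(q−1) = n − (p+q) + 1, so p + q = 1891 − 1800 + 1 = 92.
p and q are the roots of t² − 92t + 1891 = 0.
Discriminant: 92² − 4·1891 = 8464 − 7564 = 900; √900 = 30.
q = (92 − 30)/2 = 31, p = (92 + 30)/2 = 61.
Check: 31 · 61 = 1891.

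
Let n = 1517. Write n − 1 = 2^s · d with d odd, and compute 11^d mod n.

1010

1517 − 1 = 1516 = 2^2 · 379, so d = 379.
11^1 ≡ 11 (mod 1517)
11^2 ≡ 11^2 = 121 ≡ 121 (mod 1517)
11^4 ≡ 121^2 = 14641 ≡ 988 (mod 1517)
11^8 ≡ 988^2 = 976144 ≡ 713 (mod 1517)
11^16 ≡ 713^2 = 508369 ≡ 174 (mod 1517)
11^32 ≡ 174^2 = 30276 ≡ 1453 (mod 1517)
11^64 ≡ 1453^2 = 2111209 ≡ 1062 (mod 1517)
11^128 ≡ 1062^2 = 1127844 ≡ 713 (mod 1517)
11^256 ≡ 713^2 = 508369 ≡ 174 (mod 1517)
379 = 256 + 64 + 32 + 16 + 8 + 2 + 1 in binary powers of 2.
So 11^379 ≡ 174 · 1062 · 1453 · 174 · 713 · 121 · 11 ≡ 1010 (mod 1517).
Squaring chain: 1010 → 676; never reaches −1, so base 11 is a Miller–Rabin witness that 1517 is composite.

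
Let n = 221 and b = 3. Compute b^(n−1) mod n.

3^1 ≡ 3 (mod 221)
3^2 ≡ 3^2 = 9 ≡ 9 (mod 221)
3^4 ≡ 9^2 = 81 ≡ 81 (mod 221)
3^8 ≡ 81^2 = 6561 ≡ 152 (mod 221)
3^16 ≡ 152^2 = 23104 ≡ 120 (mod 221)
3^32 ≡ 120^2 = 14400 ≡ 35 (mod 221)
3^64 ≡ 35^2 = 1225 ≡ 120 (mod 221)
3^128 ≡ 120^2 = 14400 ≡ 35 (mod 221)
220 = 128 + 64 + 16 + 8 + 4 in binary powers of 2.
So 3^220 ≡ 35 · 120 · 120 · 152 · 81 ≡ 55 (mod 221).
Since 55 ≠ 1, base 3 is a Fermat witness: 221 is composite.

55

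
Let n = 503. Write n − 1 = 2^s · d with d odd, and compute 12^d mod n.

503 − 1 = 502 = 2^1 · 251, so d = 251.
12^1 ≡ 12 (mod 503)
12^2 ≡ 12^2 = 144 ≡ 144 (mod 503)
12^4 ≡ 144^2 = 20736 ≡ 113 (mod 503)
12^8 ≡ 113^2 = 12769 ≡ 194 (mod 503)
12^16 ≡ 194^2 = 37636 ≡ 414 (mod 503)
12^32 ≡ 414^2 = 171396 ≡ 376 (mod 503)
12^64 ≡ 376^2 = 141376 ≡ 33 (mod 503)
12^128 ≡ 33^2 = 1089 ≡ 83 (mod 503)
251 = 128 + 64 + 32 + 16 + 8 + 2 + 1 in binary powers of 2.
So 12^251 ≡ 83 · 33 · 376 · 414 · 194 · 144 · 12 ≡ 1 (mod 503).
Since 12^d ≡ 1 (mod 503), base 12 does not prove 503 composite.

1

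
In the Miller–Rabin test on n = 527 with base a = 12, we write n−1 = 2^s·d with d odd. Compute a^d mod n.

527 − 1 = 526 = 2^1 · 263, so d = 263.
12^1 ≡ 12 (mod 527)
12^2 ≡ 12^2 = 144 ≡ 144 (mod 527)
12^4 ≡ 144^2 = 20736 ≡ 183 (mod 527)
12^8 ≡ 183^2 = 33489 ≡ 288 (mod 527)
12^16 ≡ 288^2 = 82944 ≡ 205 (mod 527)
12^32 ≡ 205^2 = 42025 ≡ 392 (mod 527)
12^64 ≡ 392^2 = 153664 ≡ 307 (mod 527)
12^128 ≡ 307^2 = 94249 ≡ 443 (mod 527)
12^256 ≡ 443^2 = 196249 ≡ 205 (mod 527)
263 = 256 + 4 + 2 + 1 in binary powers of 2.
So 12^263 ≡ 205 · 183 · 144 · 12 ≡ 177 (mod 527).
Squaring chain: 177; never reaches −1, so base 12 is a Miller–Rabin witness that 527 is composite.

177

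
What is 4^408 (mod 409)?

4^1 ≡ 4 (mod 409)
4^2 ≡ 4^2 = 16 ≡ 16 (mod 409)
4^4 ≡ 16^2 = 256 ≡ 256 (mod 409)
4^8 ≡ 256^2 = 65536 ≡ 96 (mod 409)
4^16 ≡ 96^2 = 9216 ≡ 218 (mod 409)
4^32 ≡ 218^2 = 47524 ≡ 80 (mod 409)
4^64 ≡ 80^2 = 6400 ≡ 265 (mod 409)
4^128 ≡ 265^2 = 70225 ≡ 286 (mod 409)
4^256 ≡ 286^2 = 81796 ≡ 405 (mod 409)
408 = 256 + 128 + 16 + 8 in binary powers of 2.
So 4^408 ≡ 405 · 286 · 218 · 96 ≡ 1 (mod 409).
Since the result is 1, base 4 gives no evidence that 409 is composite.

1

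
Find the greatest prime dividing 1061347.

73

1061347 = 7 · 151621
151621 = 31 · 4891
4891 = 67 · 73
73 is prime.
So 1061347 = 7 · 31 · 67 · 73; the largest prime factor is 73.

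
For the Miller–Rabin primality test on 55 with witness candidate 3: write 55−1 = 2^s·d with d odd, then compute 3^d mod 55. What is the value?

42

55 − 1 = 54 = 2^1 · 27, so d = 27.
3^1 ≡ 3 (mod 55)
3^2 ≡ 3^2 = 9 ≡ 9 (mod 55)
3^4 ≡ 9^2 = 81 ≡ 26 (mod 55)
3^8 ≡ 26^2 = 676 ≡ 16 (mod 55)
3^16 ≡ 16^2 = 256 ≡ 36 (mod 55)
27 = 16 + 8 + 2 + 1 in binary powers of 2.
So 3^27 ≡ 36 · 16 · 9 · 3 ≡ 42 (mod 55).
Squaring chain: 42; never reaches −1, so base 3 is a Miller–Rabin witness that 55 is composite.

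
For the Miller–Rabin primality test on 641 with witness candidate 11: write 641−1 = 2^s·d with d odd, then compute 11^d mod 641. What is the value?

641 − 1 = 640 = 2^7 · 5, so d = 5.
11^1 ≡ 11 (mod 641)
11^2 ≡ 11^2 = 121 ≡ 121 (mod 641)
11^4 ≡ 121^2 = 14641 ≡ 539 (mod 641)
5 = 4 + 1 in binary powers of 2.
So 11^5 ≡ 539 · 11 ≡ 160 (mod 641).
Squaring chain: 160 → 601 → 318 → 487 → 640 → 1 → 1; reaches −1, so base 11 does not prove 641 composite.

160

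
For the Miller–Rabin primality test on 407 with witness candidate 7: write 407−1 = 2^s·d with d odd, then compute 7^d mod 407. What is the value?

46

407 − 1 = 406 = 2^1 · 203, so d = 203.
7^1 ≡ 7 (mod 407)
7^2 ≡ 7^2 = 49 ≡ 49 (mod 407)
7^4 ≡ 49^2 = 2401 ≡ 366 (mod 407)
7^8 ≡ 366^2 = 133956 ≡ 53 (mod 407)
7^16 ≡ 53^2 = 2809 ≡ 367 (mod 407)
7^32 ≡ 367^2 = 134689 ≡ 379 (mod 407)
7^64 ≡ 379^2 = 143641 ≡ 377 (mod 407)
7^128 ≡ 377^2 = 142129 ≡ 86 (mod 407)
203 = 128 + 64 + 8 + 2 + 1 in binary powers of 2.
So 7^203 ≡ 86 · 377 · 53 · 49 · 7 ≡ 46 (mod 407).
Squaring chain: 46; never reaches −1, so base 7 is a Miller–Rabin witness that 407 is composite.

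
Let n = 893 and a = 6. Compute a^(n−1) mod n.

6^1 ≡ 6 (mod 893)
6^2 ≡ 6^2 = 36 ≡ 36 (mod 893)
6^4 ≡ 36^2 = 1296 ≡ 403 (mod 893)
6^8 ≡ 403^2 = 162409 ≡ 776 (mod 893)
6^16 ≡ 776^2 = 602176 ≡ 294 (mod 893)
6^32 ≡ 294^2 = 86436 ≡ 708 (mod 893)
6^64 ≡ 708^2 = 501264 ≡ 291 (mod 893)
6^128 ≡ 291^2 = 84681 ≡ 739 (mod 893)
6^256 ≡ 739^2 = 546121 ≡ 498 (mod 893)
6^512 ≡ 498^2 = 248004 ≡ 643 (mod 893)
892 = 512 + 256 + 64 + 32 + 16 + 8 + 4 in binary powers of 2.
So 6^892 ≡ 643 · 498 · 291 · 708 · 294 · 776 · 403 ≡ 291 (mod 893).
Since 291 ≠ 1, base 6 is a Fermat witness: 893 is composite.

291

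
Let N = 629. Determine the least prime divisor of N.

629 is odd.
Digit sum 17, not divisible by 3.
Ends in 9: not divisible by 5.
7: 629 = 7·89 + 6
11: 629 = 11·57 + 2
13: 629 = 13·48 + 5
17: 629 = 17·37

17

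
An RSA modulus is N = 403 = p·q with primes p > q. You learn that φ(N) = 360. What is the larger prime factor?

31

φ(n) = (p−1)(q−1) = n − (p+q) + 1, so p + q = 403 − 360 + 1 = 44.
p and q are the roots of t² − 44t + 403 = 0.
Discriminant: 44² − 4·403 = 1936 − 1612 = 324; √324 = 18.
q = (44 − 18)/2 = 13, p = (44 + 18)/2 = 31.
Check: 13 · 31 = 403.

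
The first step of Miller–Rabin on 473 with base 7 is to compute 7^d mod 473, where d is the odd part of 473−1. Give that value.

473 − 1 = 472 = 2^3 · 59, so d = 59.
7^1 ≡ 7 (mod 473)
7^2 ≡ 7^2 = 49 ≡ 49 (mod 473)
7^4 ≡ 49^2 = 2401 ≡ 36 (mod 473)
7^8 ≡ 36^2 = 1296 ≡ 350 (mod 473)
7^16 ≡ 350^2 = 122500 ≡ 466 (mod 473)
7^32 ≡ 466^2 = 217156 ≡ 49 (mod 473)
59 = 32 + 16 + 8 + 2 + 1 in binary powers of 2.
So 7^59 ≡ 49 · 466 · 350 · 49 · 7 ≡ 338 (mod 473).
Squaring chain: 338 → 251 → 92; never reaches −1, so base 7 is a Miller–Rabin witness that 473 is composite.

338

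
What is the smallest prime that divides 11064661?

11064661 is odd.
Digit sum 25, not divisible by 3.
Ends in 1: not divisible by 5.
7: 11064661 = 7·1580665 + 6
11: 11064661 = 11·1005878 + 3
13: 11064661 = 13·851127 + 10
17: 11064661 = 17·650862 + 7
19: 11064661 = 19·582350 + 11
23: 11064661 = 23·481072 + 5
29: 11064661 = 29·381540 + 1
31: 11064661 = 31·356924 + 17
37: 11064661 = 37·299044 + 33
41: 11064661 = 41·269869 + 32
43: 11064661 = 43·257317 + 30
47: 11064661 = 47·235418 + 15
53: 11064661 = 53·208767 + 10
59: 11064661 = 59·187536 + 37
61: 11064661 = 61·181387 + 54
67: 11064661 = 67·165144 + 13
71: 11064661 = 71·155840 + 21
73: 11064661 = 73·151570 + 51
79: 11064661 = 79·140059

79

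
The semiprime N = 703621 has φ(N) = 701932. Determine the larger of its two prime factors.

φ(n) = (p−1)(q−1) = n − (p+q) + 1, so p + q = 703621 − 701932 + 1 = 1690.
p and q are the roots of t² − 1690t + 703621 = 0.
Discriminant: 1690² − 4·703621 = 2856100 − 2814484 = 41616; √41616 = 204.
q = (1690 − 204)/2 = 743, p = (1690 + 204)/2 = 947.
Check: 743 · 947 = 703621.

947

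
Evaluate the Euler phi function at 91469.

Factor: 91469 = 7 · 73 · 179.
φ(91469) = (7−1) · (73−1) · (179−1) = 6 · 72 · 178 = 76896.

76896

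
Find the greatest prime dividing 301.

43

301 = 7 · 43
43 is prime.
So 301 = 7 · 43; the largest prime factor is 43.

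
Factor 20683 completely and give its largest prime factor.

20683 = 13 · 1591
1591 = 37 · 43
43 is prime.
So 20683 = 13 · 37 · 43; the largest prime factor is 43.

43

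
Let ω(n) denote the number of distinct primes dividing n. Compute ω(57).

2

57 = 3 · 19
57 = 3 · 19, which has 2 distinct prime factors.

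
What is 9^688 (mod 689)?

100

9^1 ≡ 9 (mod 689)
9^2 ≡ 9^2 = 81 ≡ 81 (mod 689)
9^4 ≡ 81^2 = 6561 ≡ 360 (mod 689)
9^8 ≡ 360^2 = 129600 ≡ 68 (mod 689)
9^16 ≡ 68^2 = 4624 ≡ 490 (mod 689)
9^32 ≡ 490^2 = 240100 ≡ 328 (mod 689)
9^64 ≡ 328^2 = 107584 ≡ 100 (mod 689)
9^128 ≡ 100^2 = 10000 ≡ 354 (mod 689)
9^256 ≡ 354^2 = 125316 ≡ 607 (mod 689)
9^512 ≡ 607^2 = 368449 ≡ 523 (mod 689)
688 = 512 + 128 + 32 + 16 in binary powers of 2.
So 9^688 ≡ 523 · 354 · 328 · 490 ≡ 100 (mod 689).
Since 100 ≠ 1, base 9 is a Fermat witness: 689 is composite.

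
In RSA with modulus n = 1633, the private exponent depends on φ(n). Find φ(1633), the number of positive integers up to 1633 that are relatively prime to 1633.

Factor: 1633 = 23 · 71.
φ(1633) = (23−1) · (71−1) = 22 · 70 = 1540.

1540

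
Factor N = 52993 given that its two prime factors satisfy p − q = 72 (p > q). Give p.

269

Since p = q + 72, we have 52993 = q(q + 72), so q² + 72q − 52993 = 0.
Discriminant: 72² + 4·52993 = 5184 + 211972 = 217156; √217156 = 466.
q = (−72 + 466)/2 = 197, and p = q + 72 = 269.
Check: 197 · 269 = 52993.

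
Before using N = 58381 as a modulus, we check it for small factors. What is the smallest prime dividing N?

58381 is odd.
Digit sum 25, not divisible by 3.
Ends in 1: not divisible by 5.
7: 58381 = 7·8340 + 1
11: 58381 = 11·5307 + 4
13: 58381 = 13·4490 + 11
17: 58381 = 17·3434 + 3
19: 58381 = 19·3072 + 13
23: 58381 = 23·2538 + 7
29: 58381 = 29·2013 + 4
31: 58381 = 31·1883 + 8
37: 58381 = 37·1577 + 32
41: 58381 = 41·1423 + 38
43: 58381 = 43·1357 + 30
47: 58381 = 47·1242 + 7
53: 58381 = 53·1101 + 28
59: 58381 = 59·989 + 30
61: 58381 = 61·957 + 4
67: 58381 = 67·871 + 24
71: 58381 = 71·822 + 19
73: 58381 = 73·799 + 54
79: 58381 = 79·739

79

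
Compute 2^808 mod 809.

1

2^1 ≡ 2 (mod 809)
2^2 ≡ 2^2 = 4 ≡ 4 (mod 809)
2^4 ≡ 4^2 = 16 ≡ 16 (mod 809)
2^8 ≡ 16^2 = 256 ≡ 256 (mod 809)
2^16 ≡ 256^2 = 65536 ≡ 7 (mod 809)
2^32 ≡ 7^2 = 49 ≡ 49 (mod 809)
2^64 ≡ 49^2 = 2401 ≡ 783 (mod 809)
2^128 ≡ 783^2 = 613089 ≡ 676 (mod 809)
2^256 ≡ 676^2 = 456976 ≡ 700 (mod 809)
2^512 ≡ 700^2 = 490000 ≡ 555 (mod 809)
808 = 512 + 256 + 32 + 8 in binary powers of 2.
So 2^808 ≡ 555 · 700 · 49 · 256 ≡ 1 (mod 809).
Since the result is 1, base 2 gives no evidence that 809 is composite.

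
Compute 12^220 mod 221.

157

12^1 ≡ 12 (mod 221)
12^2 ≡ 12^2 = 144 ≡ 144 (mod 221)
12^4 ≡ 144^2 = 20736 ≡ 183 (mod 221)
12^8 ≡ 183^2 = 33489 ≡ 118 (mod 221)
12^16 ≡ 118^2 = 13924 ≡ 1 (mod 221)
12^32 ≡ 1^2 = 1 ≡ 1 (mod 221)
12^64 ≡ 1^2 = 1 ≡ 1 (mod 221)
12^128 ≡ 1^2 = 1 ≡ 1 (mod 221)
220 = 128 + 64 + 16 + 8 + 4 in binary powers of 2.
So 12^220 ≡ 1 · 1 · 1 · 118 · 183 ≡ 157 (mod 221).
Since 157 ≠ 1, base 12 is a Fermat witness: 221 is composite.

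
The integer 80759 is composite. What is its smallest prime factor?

80759 is odd.
Digit sum 29, not divisible by 3.
Ends in 9: not divisible by 5.
7: 80759 = 7·11537

7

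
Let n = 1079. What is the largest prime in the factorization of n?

1079 = 13 · 83
83 is prime.
So 1079 = 13 · 83; the largest prime factor is 83.

83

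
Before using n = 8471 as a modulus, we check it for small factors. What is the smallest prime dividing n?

8471 is odd.
Digit sum 20, not divisible by 3.
Ends in 1: not divisible by 5.
7: 8471 = 7·1210 + 1
11: 8471 = 11·770 + 1
13: 8471 = 13·651 + 8
17: 8471 = 17·498 + 5
19: 8471 = 19·445 + 16
23: 8471 = 23·368 + 7
29: 8471 = 29·292 + 3
31: 8471 = 31·273 + 8
37: 8471 = 37·228 + 35
41: 8471 = 41·206 + 25
43: 8471 = 43·197

43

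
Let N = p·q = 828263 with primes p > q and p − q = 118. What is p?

971

Since p = q + 118, we have 828263 = q(q + 118), so q² + 118q − 828263 = 0.
Discriminant: 118² + 4·828263 = 13924 + 3313052 = 3326976; √3326976 = 1824.
q = (−118 + 1824)/2 = 853, and p = q + 118 = 971.
Check: 853 · 971 = 828263.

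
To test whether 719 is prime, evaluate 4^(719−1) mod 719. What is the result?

4^1 ≡ 4 (mod 719)
4^2 ≡ 4^2 = 16 ≡ 16 (mod 719)
4^4 ≡ 16^2 = 256 ≡ 256 (mod 719)
4^8 ≡ 256^2 = 65536 ≡ 107 (mod 719)
4^16 ≡ 107^2 = 11449 ≡ 664 (mod 719)
4^32 ≡ 664^2 = 440896 ≡ 149 (mod 719)
4^64 ≡ 149^2 = 22201 ≡ 631 (mod 719)
4^128 ≡ 631^2 = 398161 ≡ 554 (mod 719)
4^256 ≡ 554^2 = 306916 ≡ 622 (mod 719)
4^512 ≡ 622^2 = 386884 ≡ 62 (mod 719)
718 = 512 + 128 + 64 + 8 + 4 + 2 in binary powers of 2.
So 4^718 ≡ 62 · 554 · 631 · 107 · 256 · 16 ≡ 1 (mod 719).
Since the result is 1, base 4 gives no evidence that 719 is composite.

1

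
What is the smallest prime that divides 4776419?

4776419 is odd.
Digit sum 38, not divisible by 3.
Ends in 9: not divisible by 5.
7: 4776419 = 7·682345 + 4
11: 4776419 = 11·434219 + 10
13: 4776419 = 13·367416 + 11
17: 4776419 = 17·280965 + 14
19: 4776419 = 19·251390 + 9
23: 4776419 = 23·207670 + 9
29: 4776419 = 29·164704 + 3
31: 4776419 = 31·154078 + 1
37: 4776419 = 37·129092 + 15
41: 4776419 = 41·116498 + 1
43: 4776419 = 43·111079 + 22
47: 4776419 = 47·101625 + 44
53: 4776419 = 53·90121 + 6
59: 4776419 = 59·80956 + 15
61: 4776419 = 61·78301 + 58
67: 4776419 = 67·71289 + 56
71: 4776419 = 71·67273 + 36
73: 4776419 = 73·65430 + 29
79: 4776419 = 79·60461

79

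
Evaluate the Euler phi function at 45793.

Factor: 45793 = 11 · 23 · 181.
φ(45793) = (11−1) · (23−1) · (181−1) = 10 · 22 · 180 = 39600.

39600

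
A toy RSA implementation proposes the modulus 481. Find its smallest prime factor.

481 is odd.
Digit sum 13, not divisible by 3.
Ends in 1: not divisible by 5.
7: 481 = 7·68 + 5
11: 481 = 11·43 + 8
13: 481 = 13·37

13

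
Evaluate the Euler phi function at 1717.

1600

Factor: 1717 = 17 · 101.
φ(1717) = (17−1) · (101−1) = 16 · 100 = 1600.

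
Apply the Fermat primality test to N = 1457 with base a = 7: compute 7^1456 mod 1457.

1278

7^1 ≡ 7 (mod 1457)
7^2 ≡ 7^2 = 49 ≡ 49 (mod 1457)
7^4 ≡ 49^2 = 2401 ≡ 944 (mod 1457)
7^8 ≡ 944^2 = 891136 ≡ 909 (mod 1457)
7^16 ≡ 909^2 = 826281 ≡ 162 (mod 1457)
7^32 ≡ 162^2 = 26244 ≡ 18 (mod 1457)
7^64 ≡ 18^2 = 324 ≡ 324 (mod 1457)
7^128 ≡ 324^2 = 104976 ≡ 72 (mod 1457)
7^256 ≡ 72^2 = 5184 ≡ 813 (mod 1457)
7^512 ≡ 813^2 = 660969 ≡ 948 (mod 1457)
7^1024 ≡ 948^2 = 898704 ≡ 1192 (mod 1457)
1456 = 1024 + 256 + 128 + 32 + 16 in binary powers of 2.
So 7^1456 ≡ 1192 · 813 · 72 · 18 · 162 ≡ 1278 (mod 1457).
Since 1278 ≠ 1, base 7 is a Fermat witness: 1457 is composite.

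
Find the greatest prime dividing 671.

671 = 11 · 61
61 is prime.
So 671 = 11 · 61; the largest prime factor is 61.

61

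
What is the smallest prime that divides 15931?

15931 is odd.
Digit sum 19, not divisible by 3.
Ends in 1: not divisible by 5.
7: 15931 = 7·2275 + 6
11: 15931 = 11·1448 + 3
13: 15931 = 13·1225 + 6
17: 15931 = 17·937 + 2
19: 15931 = 19·838 + 9
23: 15931 = 23·692 + 15
29: 15931 = 29·549 + 10
31: 15931 = 31·513 + 28
37: 15931 = 37·430 + 21
41: 15931 = 41·388 + 23
43: 15931 = 43·370 + 21
47: 15931 = 47·338 + 45
53: 15931 = 53·300 + 31
59: 15931 = 59·270 + 1
61: 15931 = 61·261 + 10
67: 15931 = 67·237 + 52
71: 15931 = 71·224 + 27
73: 15931 = 73·218 + 17
79: 15931 = 79·201 + 52
83: 15931 = 83·191 + 78
89: 15931 = 89·179

89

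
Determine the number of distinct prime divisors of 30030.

6

30030 = 2 · 15015
15015 = 3 · 5005
5005 = 5 · 1001
1001 = 7 · 143
143 = 11 · 13
30030 = 2 · 3 · 5 · 7 · 11 · 13, which has 6 distinct prime factors.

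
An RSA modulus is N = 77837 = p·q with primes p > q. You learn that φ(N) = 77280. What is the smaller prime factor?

277

φ(n) = (p−1)(q−1) = n − (p+q) + 1, so p + q = 77837 − 77280 + 1 = 558.
p and q are the roots of t² − 558t + 77837 = 0.
Discriminant: 558² − 4·77837 = 311364 − 311348 = 16; √16 = 4.
q = (558 − 4)/2 = 277, p = (558 + 4)/2 = 281.
Check: 277 · 281 = 77837.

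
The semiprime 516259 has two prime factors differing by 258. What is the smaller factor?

Since p = q + 258, we have 516259 = q(q + 258), so q² + 258q − 516259 = 0.
Discriminant: 258² + 4·516259 = 66564 + 2065036 = 2131600; √2131600 = 1460.
q = (−258 + 1460)/2 = 601, and p = q + 258 = 859.
Check: 601 · 859 = 516259.

601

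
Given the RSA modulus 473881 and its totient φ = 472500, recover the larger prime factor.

751

φ(n) = (p−1)(q−1) = n − (p+q) + 1, so p + q = 473881 − 472500 + 1 = 1382.
p and q are the roots of t² − 1382t + 473881 = 0.
Discriminant: 1382² − 4·473881 = 1909924 − 1895524 = 14400; √14400 = 120.
q = (1382 − 120)/2 = 631, p = (1382 + 120)/2 = 751.
Check: 631 · 751 = 473881.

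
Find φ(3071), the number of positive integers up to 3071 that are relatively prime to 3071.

Factor: 3071 = 37 · 83.
φ(3071) = (37−1) · (83−1) = 36 · 82 = 2952.

2952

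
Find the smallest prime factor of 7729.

7729 is odd.
Digit sum 25, not divisible by 3.
Ends in 9: not divisible by 5.
7: 7729 = 7·1104 + 1
11: 7729 = 11·702 + 7
13: 7729 = 13·594 + 7
17: 7729 = 17·454 + 11
19: 7729 = 19·406 + 15
23: 7729 = 23·336 + 1
29: 7729 = 29·266 + 15
31: 7729 = 31·249 + 10
37: 7729 = 37·208 + 33
41: 7729 = 41·188 + 21
43: 7729 = 43·179 + 32
47: 7729 = 47·164 + 21
53: 7729 = 53·145 + 44
59: 7729 = 59·131

59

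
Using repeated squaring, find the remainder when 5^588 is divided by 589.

125

5^1 ≡ 5 (mod 589)
5^2 ≡ 5^2 = 25 ≡ 25 (mod 589)
5^4 ≡ 25^2 = 625 ≡ 36 (mod 589)
5^8 ≡ 36^2 = 1296 ≡ 118 (mod 589)
5^16 ≡ 118^2 = 13924 ≡ 377 (mod 589)
5^32 ≡ 377^2 = 142129 ≡ 180 (mod 589)
5^64 ≡ 180^2 = 32400 ≡ 5 (mod 589)
5^128 ≡ 5^2 = 25 ≡ 25 (mod 589)
5^256 ≡ 25^2 = 625 ≡ 36 (mod 589)
5^512 ≡ 36^2 = 1296 ≡ 118 (mod 589)
588 = 512 + 64 + 8 + 4 in binary powers of 2.
So 5^588 ≡ 118 · 5 · 118 · 36 ≡ 125 (mod 589).
Since 125 ≠ 1, base 5 is a Fermat witness: 589 is composite.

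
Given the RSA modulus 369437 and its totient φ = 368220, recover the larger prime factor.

647

φ(n) = (p−1)(q−1) = n − (p+q) + 1, so p + q = 369437 − 368220 + 1 = 1218.
p and q are the roots of t² − 1218t + 369437 = 0.
Discriminant: 1218² − 4·369437 = 1483524 − 1477748 = 5776; √5776 = 76.
q = (1218 − 76)/2 = 571, p = (1218 + 76)/2 = 647.
Check: 571 · 647 = 369437.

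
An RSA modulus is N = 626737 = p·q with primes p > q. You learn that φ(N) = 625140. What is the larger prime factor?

φ(n) = (p−1)(q−1) = n − (p+q) + 1, so p + q = 626737 − 625140 + 1 = 1598.
p and q are the roots of t² − 1598t + 626737 = 0.
Discriminant: 1598² − 4·626737 = 2553604 − 2506948 = 46656; √46656 = 216.
q = (1598 − 216)/2 = 691, p = (1598 + 216)/2 = 907.
Check: 691 · 907 = 626737.

907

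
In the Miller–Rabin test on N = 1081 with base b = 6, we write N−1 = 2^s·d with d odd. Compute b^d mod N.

1081 − 1 = 1080 = 2^3 · 135, so d = 135.
6^1 ≡ 6 (mod 1081)
6^2 ≡ 6^2 = 36 ≡ 36 (mod 1081)
6^4 ≡ 36^2 = 1296 ≡ 215 (mod 1081)
6^8 ≡ 215^2 = 46225 ≡ 823 (mod 1081)
6^16 ≡ 823^2 = 677329 ≡ 623 (mod 1081)
6^32 ≡ 623^2 = 388129 ≡ 50 (mod 1081)
6^64 ≡ 50^2 = 2500 ≡ 338 (mod 1081)
6^128 ≡ 338^2 = 114244 ≡ 739 (mod 1081)
135 = 128 + 4 + 2 + 1 in binary powers of 2.
So 6^135 ≡ 739 · 215 · 36 · 6 ≡ 653 (mod 1081).
Squaring chain: 653 → 495 → 719; never reaches −1, so base 6 is a Miller–Rabin witness that 1081 is composite.

653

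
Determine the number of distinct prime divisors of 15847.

15847 = 13 · 1219
1219 = 23 · 53
15847 = 13 · 23 · 53, which has 3 distinct prime factors.

3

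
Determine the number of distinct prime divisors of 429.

429 = 3 · 143
143 = 11 · 13
429 = 3 · 11 · 13, which has 3 distinct prime factors.

3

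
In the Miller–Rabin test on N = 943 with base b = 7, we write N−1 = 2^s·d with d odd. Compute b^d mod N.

943 − 1 = 942 = 2^1 · 471, so d = 471.
7^1 ≡ 7 (mod 943)
7^2 ≡ 7^2 = 49 ≡ 49 (mod 943)
7^4 ≡ 49^2 = 2401 ≡ 515 (mod 943)
7^8 ≡ 515^2 = 265225 ≡ 242 (mod 943)
7^16 ≡ 242^2 = 58564 ≡ 98 (mod 943)
7^32 ≡ 98^2 = 9604 ≡ 174 (mod 943)
7^64 ≡ 174^2 = 30276 ≡ 100 (mod 943)
7^128 ≡ 100^2 = 10000 ≡ 570 (mod 943)
7^256 ≡ 570^2 = 324900 ≡ 508 (mod 943)
471 = 256 + 128 + 64 + 16 + 4 + 2 + 1 in binary powers of 2.
So 7^471 ≡ 508 · 570 · 100 · 98 · 515 · 49 · 7 ≡ 429 (mod 943).
Squaring chain: 429; never reaches −1, so base 7 is a Miller–Rabin witness that 943 is composite.

429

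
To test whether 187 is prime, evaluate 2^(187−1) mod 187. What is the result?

174

2^1 ≡ 2 (mod 187)
2^2 ≡ 2^2 = 4 ≡ 4 (mod 187)
2^4 ≡ 4^2 = 16 ≡ 16 (mod 187)
2^8 ≡ 16^2 = 256 ≡ 69 (mod 187)
2^16 ≡ 69^2 = 4761 ≡ 86 (mod 187)
2^32 ≡ 86^2 = 7396 ≡ 103 (mod 187)
2^64 ≡ 103^2 = 10609 ≡ 137 (mod 187)
2^128 ≡ 137^2 = 18769 ≡ 69 (mod 187)
186 = 128 + 32 + 16 + 8 + 2 in binary powers of 2.
So 2^186 ≡ 69 · 103 · 86 · 69 · 4 ≡ 174 (mod 187).
Since 174 ≠ 1, base 2 is a Fermat witness: 187 is composite.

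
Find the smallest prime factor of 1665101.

1665101 is odd.
Digit sum 20, not divisible by 3.
Ends in 1: not divisible by 5.
7: 1665101 = 7·237871 + 4
11: 1665101 = 11·151372 + 9
13: 1665101 = 13·128084 + 9
17: 1665101 = 17·97947 + 2
19: 1665101 = 19·87636 + 17
23: 1665101 = 23·72395 + 16
29: 1665101 = 29·57417 + 8
31: 1665101 = 31·53712 + 29
37: 1665101 = 37·45002 + 27
41: 1665101 = 41·40612 + 9
43: 1665101 = 43·38723 + 12
47: 1665101 = 47·35427 + 32
53: 1665101 = 53·31417

53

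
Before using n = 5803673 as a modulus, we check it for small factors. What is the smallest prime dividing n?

5803673 is odd.
Digit sum 32, not divisible by 3.
Ends in 3: not divisible by 5.
7: 5803673 = 7·829096 + 1
11: 5803673 = 11·527606 + 7
13: 5803673 = 13·446436 + 5
17: 5803673 = 17·341392 + 9
19: 5803673 = 19·305456 + 9
23: 5803673 = 23·252333 + 14
29: 5803673 = 29·200126 + 19
31: 5803673 = 31·187215 + 8
37: 5803673 = 37·156856 + 1
41: 5803673 = 41·141553

41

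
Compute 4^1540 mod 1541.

967

4^1 ≡ 4 (mod 1541)
4^2 ≡ 4^2 = 16 ≡ 16 (mod 1541)
4^4 ≡ 16^2 = 256 ≡ 256 (mod 1541)
4^8 ≡ 256^2 = 65536 ≡ 814 (mod 1541)
4^16 ≡ 814^2 = 662596 ≡ 1507 (mod 1541)
4^32 ≡ 1507^2 = 2271049 ≡ 1156 (mod 1541)
4^64 ≡ 1156^2 = 1336336 ≡ 289 (mod 1541)
4^128 ≡ 289^2 = 83521 ≡ 307 (mod 1541)
4^256 ≡ 307^2 = 94249 ≡ 248 (mod 1541)
4^512 ≡ 248^2 = 61504 ≡ 1405 (mod 1541)
4^1024 ≡ 1405^2 = 1974025 ≡ 4 (mod 1541)
1540 = 1024 + 512 + 4 in binary powers of 2.
So 4^1540 ≡ 4 · 1405 · 256 ≡ 967 (mod 1541).
Since 967 ≠ 1, base 4 is a Fermat witness: 1541 is composite.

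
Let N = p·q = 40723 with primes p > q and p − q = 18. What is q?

Since p = q + 18, we have 40723 = q(q + 18), so q² + 18q − 40723 = 0.
Discriminant: 18² + 4·40723 = 324 + 162892 = 163216; √163216 = 404.
q = (−18 + 404)/2 = 193, and p = q + 18 = 211.
Check: 193 · 211 = 40723.

193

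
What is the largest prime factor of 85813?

85813 = 7 · 12259
12259 = 13 · 943
943 = 23 · 41
41 is prime.
So 85813 = 7 · 13 · 23 · 41; the largest prime factor is 41.

41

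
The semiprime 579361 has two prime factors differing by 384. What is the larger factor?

Since p = q + 384, we have 579361 = q(q + 384), so q² + 384q − 579361 = 0.
Discriminant: 384² + 4·579361 = 147456 + 2317444 = 2464900; √2464900 = 1570.
q = (−384 + 1570)/2 = 593, and p = q + 384 = 977.
Check: 593 · 977 = 579361.

977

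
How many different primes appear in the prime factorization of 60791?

3

60791 = 31 · 1961
1961 = 37 · 53
60791 = 31 · 37 · 53, which has 3 distinct prime factors.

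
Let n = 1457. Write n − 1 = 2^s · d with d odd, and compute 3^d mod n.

251

1457 − 1 = 1456 = 2^4 · 91, so d = 91.
3^1 ≡ 3 (mod 1457)
3^2 ≡ 3^2 = 9 ≡ 9 (mod 1457)
3^4 ≡ 9^2 = 81 ≡ 81 (mod 1457)
3^8 ≡ 81^2 = 6561 ≡ 733 (mod 1457)
3^16 ≡ 733^2 = 537289 ≡ 1113 (mod 1457)
3^32 ≡ 1113^2 = 1238769 ≡ 319 (mod 1457)
3^64 ≡ 319^2 = 101761 ≡ 1228 (mod 1457)
91 = 64 + 16 + 8 + 2 + 1 in binary powers of 2.
So 3^91 ≡ 1228 · 1113 · 733 · 9 · 3 ≡ 251 (mod 1457).
Squaring chain: 251 → 350 → 112 → 888; never reaches −1, so base 3 is a Miller–Rabin witness that 1457 is composite.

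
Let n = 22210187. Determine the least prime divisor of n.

97

22210187 is odd.
Digit sum 23, not divisible by 3.
Ends in 7: not divisible by 5.
7: 22210187 = 7·3172883 + 6
11: 22210187 = 11·2019107 + 10
13: 22210187 = 13·1708475 + 12
17: 22210187 = 17·1306481 + 10
19: 22210187 = 19·1168957 + 4
23: 22210187 = 23·965660 + 7
29: 22210187 = 29·765868 + 15
31: 22210187 = 31·716457 + 20
37: 22210187 = 37·600275 + 12
41: 22210187 = 41·541711 + 36
43: 22210187 = 43·516515 + 42
47: 22210187 = 47·472557 + 8
53: 22210187 = 53·419060 + 7
59: 22210187 = 59·376443 + 50
61: 22210187 = 61·364101 + 26
67: 22210187 = 67·331495 + 22
71: 22210187 = 71·312819 + 38
73: 22210187 = 73·304249 + 10
79: 22210187 = 79·281141 + 48
83: 22210187 = 83·267592 + 51
89: 22210187 = 89·249552 + 59
97: 22210187 = 97·228971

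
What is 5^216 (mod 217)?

5^1 ≡ 5 (mod 217)
5^2 ≡ 5^2 = 25 ≡ 25 (mod 217)
5^4 ≡ 25^2 = 625 ≡ 191 (mod 217)
5^8 ≡ 191^2 = 36481 ≡ 25 (mod 217)
5^16 ≡ 25^2 = 625 ≡ 191 (mod 217)
5^32 ≡ 191^2 = 36481 ≡ 25 (mod 217)
5^64 ≡ 25^2 = 625 ≡ 191 (mod 217)
5^128 ≡ 191^2 = 36481 ≡ 25 (mod 217)
216 = 128 + 64 + 16 + 8 in binary powers of 2.
So 5^216 ≡ 25 · 191 · 191 · 25 ≡ 1 (mod 217).
Since the result is 1, base 5 gives no evidence that 217 is composite.

1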